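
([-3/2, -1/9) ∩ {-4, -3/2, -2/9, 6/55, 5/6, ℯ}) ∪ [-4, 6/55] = [-4, 6/55]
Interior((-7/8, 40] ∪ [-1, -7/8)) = (-1, -7/8) ∪ (-7/8, 40)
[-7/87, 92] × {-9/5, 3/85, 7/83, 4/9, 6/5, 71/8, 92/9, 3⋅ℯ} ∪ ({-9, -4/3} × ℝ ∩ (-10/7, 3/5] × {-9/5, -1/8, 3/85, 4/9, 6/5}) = ({-4/3} × {-9/5, -1/8, 3/85, 4/9, 6/5}) ∪ ([-7/87, 92] × {-9/5, 3/85, 7/83, 4/9, 6/5, 71/8, 92/9, 3⋅ℯ})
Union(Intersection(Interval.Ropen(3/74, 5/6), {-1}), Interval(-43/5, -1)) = Interval(-43/5, -1)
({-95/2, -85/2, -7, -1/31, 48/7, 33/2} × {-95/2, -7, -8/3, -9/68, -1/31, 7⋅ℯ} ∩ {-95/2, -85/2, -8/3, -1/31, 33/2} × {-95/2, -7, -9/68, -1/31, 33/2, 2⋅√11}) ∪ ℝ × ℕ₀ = (ℝ × ℕ₀) ∪ ({-95/2, -85/2, -1/31, 33/2} × {-95/2, -7, -9/68, -1/31})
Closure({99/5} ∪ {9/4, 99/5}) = {9/4, 99/5}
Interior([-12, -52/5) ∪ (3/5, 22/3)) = (-12, -52/5) ∪ (3/5, 22/3)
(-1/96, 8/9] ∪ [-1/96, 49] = [-1/96, 49]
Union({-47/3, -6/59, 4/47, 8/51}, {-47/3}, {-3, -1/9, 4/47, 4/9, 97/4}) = {-47/3, -3, -1/9, -6/59, 4/47, 8/51, 4/9, 97/4}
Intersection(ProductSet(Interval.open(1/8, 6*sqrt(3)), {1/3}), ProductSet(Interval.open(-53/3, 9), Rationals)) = ProductSet(Interval.open(1/8, 9), {1/3})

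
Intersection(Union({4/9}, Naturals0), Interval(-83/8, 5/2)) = Union({4/9}, Range(0, 3, 1))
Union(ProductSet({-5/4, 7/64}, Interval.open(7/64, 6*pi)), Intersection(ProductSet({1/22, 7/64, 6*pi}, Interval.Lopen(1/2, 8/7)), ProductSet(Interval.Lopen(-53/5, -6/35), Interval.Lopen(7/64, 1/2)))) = ProductSet({-5/4, 7/64}, Interval.open(7/64, 6*pi))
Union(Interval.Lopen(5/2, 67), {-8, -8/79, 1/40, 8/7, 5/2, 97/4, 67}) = Union({-8, -8/79, 1/40, 8/7}, Interval(5/2, 67))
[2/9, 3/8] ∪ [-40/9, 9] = [-40/9, 9]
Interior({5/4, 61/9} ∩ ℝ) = ∅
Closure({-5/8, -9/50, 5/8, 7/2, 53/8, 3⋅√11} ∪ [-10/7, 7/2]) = [-10/7, 7/2] ∪ {53/8, 3⋅√11}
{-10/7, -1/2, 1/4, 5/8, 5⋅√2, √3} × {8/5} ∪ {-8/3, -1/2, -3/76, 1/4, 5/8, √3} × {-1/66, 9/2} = ({-8/3, -1/2, -3/76, 1/4, 5/8, √3} × {-1/66, 9/2}) ∪ ({-10/7, -1/2, 1/4, 5/8, 5⋅√2, √3} × {8/5})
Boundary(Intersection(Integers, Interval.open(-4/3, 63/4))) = Range(-1, 16, 1)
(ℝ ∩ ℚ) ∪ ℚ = ℚ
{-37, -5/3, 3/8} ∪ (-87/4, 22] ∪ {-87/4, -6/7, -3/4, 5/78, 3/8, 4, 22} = {-37} ∪ [-87/4, 22]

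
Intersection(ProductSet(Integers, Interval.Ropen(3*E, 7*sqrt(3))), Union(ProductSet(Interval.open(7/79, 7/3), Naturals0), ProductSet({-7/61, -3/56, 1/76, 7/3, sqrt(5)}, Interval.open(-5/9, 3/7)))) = ProductSet(Range(1, 3, 1), Range(9, 13, 1))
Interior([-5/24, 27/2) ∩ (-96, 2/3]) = (-5/24, 2/3)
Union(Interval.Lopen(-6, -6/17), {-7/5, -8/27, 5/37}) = Union({-8/27, 5/37}, Interval.Lopen(-6, -6/17))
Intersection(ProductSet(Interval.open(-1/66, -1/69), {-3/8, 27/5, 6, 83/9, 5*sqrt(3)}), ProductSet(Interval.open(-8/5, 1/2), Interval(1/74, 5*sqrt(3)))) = ProductSet(Interval.open(-1/66, -1/69), {27/5, 6, 5*sqrt(3)})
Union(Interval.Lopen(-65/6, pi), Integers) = Union(Integers, Interval.Lopen(-65/6, pi))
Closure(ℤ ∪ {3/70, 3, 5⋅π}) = ℤ ∪ {3/70, 5⋅π}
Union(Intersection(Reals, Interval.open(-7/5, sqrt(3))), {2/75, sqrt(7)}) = Union({sqrt(7)}, Interval.open(-7/5, sqrt(3)))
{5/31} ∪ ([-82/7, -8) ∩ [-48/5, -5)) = [-48/5, -8) ∪ {5/31}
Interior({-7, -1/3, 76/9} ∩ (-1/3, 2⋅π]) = ∅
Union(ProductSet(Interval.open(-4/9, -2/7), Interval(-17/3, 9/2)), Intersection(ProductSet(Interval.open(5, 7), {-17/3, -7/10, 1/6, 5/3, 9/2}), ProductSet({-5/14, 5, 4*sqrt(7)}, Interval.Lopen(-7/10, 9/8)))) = ProductSet(Interval.open(-4/9, -2/7), Interval(-17/3, 9/2))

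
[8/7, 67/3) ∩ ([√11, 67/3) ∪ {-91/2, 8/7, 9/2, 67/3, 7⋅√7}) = {8/7} ∪ [√11, 67/3)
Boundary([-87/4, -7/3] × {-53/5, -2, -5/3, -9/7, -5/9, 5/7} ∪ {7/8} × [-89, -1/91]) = ({7/8} × [-89, -1/91]) ∪ ([-87/4, -7/3] × {-53/5, -2, -5/3, -9/7, -5/9, 5/7})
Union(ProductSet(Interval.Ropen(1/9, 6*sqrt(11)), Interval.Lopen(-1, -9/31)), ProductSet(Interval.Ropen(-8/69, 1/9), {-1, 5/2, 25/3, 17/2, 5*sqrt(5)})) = Union(ProductSet(Interval.Ropen(-8/69, 1/9), {-1, 5/2, 25/3, 17/2, 5*sqrt(5)}), ProductSet(Interval.Ropen(1/9, 6*sqrt(11)), Interval.Lopen(-1, -9/31)))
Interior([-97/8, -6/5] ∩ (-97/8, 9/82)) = (-97/8, -6/5)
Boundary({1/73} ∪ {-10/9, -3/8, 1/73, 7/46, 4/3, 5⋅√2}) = {-10/9, -3/8, 1/73, 7/46, 4/3, 5⋅√2}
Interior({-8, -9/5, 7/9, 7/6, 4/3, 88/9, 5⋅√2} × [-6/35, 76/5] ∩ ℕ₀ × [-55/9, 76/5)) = ∅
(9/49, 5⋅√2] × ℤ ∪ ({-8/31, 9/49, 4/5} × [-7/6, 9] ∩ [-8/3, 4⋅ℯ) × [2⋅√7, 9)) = ((9/49, 5⋅√2] × ℤ) ∪ ({-8/31, 9/49, 4/5} × [2⋅√7, 9))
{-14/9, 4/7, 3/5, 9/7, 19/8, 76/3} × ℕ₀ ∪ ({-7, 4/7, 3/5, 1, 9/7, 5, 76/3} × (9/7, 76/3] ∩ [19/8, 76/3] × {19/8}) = ({5, 76/3} × {19/8}) ∪ ({-14/9, 4/7, 3/5, 9/7, 19/8, 76/3} × ℕ₀)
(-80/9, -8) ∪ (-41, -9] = (-41, -9] ∪ (-80/9, -8)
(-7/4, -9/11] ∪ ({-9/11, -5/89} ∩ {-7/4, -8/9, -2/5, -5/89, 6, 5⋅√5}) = (-7/4, -9/11] ∪ {-5/89}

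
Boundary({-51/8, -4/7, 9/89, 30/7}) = {-51/8, -4/7, 9/89, 30/7}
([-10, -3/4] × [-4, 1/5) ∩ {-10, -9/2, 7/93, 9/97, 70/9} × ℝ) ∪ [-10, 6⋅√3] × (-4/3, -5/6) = ({-10, -9/2} × [-4, 1/5)) ∪ ([-10, 6⋅√3] × (-4/3, -5/6))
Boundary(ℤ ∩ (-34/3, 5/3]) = {-11, -10, …, 1}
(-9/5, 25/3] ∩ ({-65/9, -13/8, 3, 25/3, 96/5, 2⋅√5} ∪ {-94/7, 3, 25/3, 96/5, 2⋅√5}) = {-13/8, 3, 25/3, 2⋅√5}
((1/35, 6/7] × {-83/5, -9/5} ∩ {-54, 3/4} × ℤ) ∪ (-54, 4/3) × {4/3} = (-54, 4/3) × {4/3}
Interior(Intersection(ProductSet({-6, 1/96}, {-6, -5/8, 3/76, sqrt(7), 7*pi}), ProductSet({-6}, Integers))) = EmptySet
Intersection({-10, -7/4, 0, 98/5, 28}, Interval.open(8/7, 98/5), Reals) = EmptySet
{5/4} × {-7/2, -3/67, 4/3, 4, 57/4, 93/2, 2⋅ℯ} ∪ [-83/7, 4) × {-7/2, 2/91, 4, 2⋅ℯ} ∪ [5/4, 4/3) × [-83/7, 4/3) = ([5/4, 4/3) × [-83/7, 4/3)) ∪ ({5/4} × {-7/2, -3/67, 4/3, 4, 57/4, 93/2, 2⋅ℯ}) ∪ ([-83/7, 4) × {-7/2, 2/91, 4, 2⋅ℯ})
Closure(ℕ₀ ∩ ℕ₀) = ℕ₀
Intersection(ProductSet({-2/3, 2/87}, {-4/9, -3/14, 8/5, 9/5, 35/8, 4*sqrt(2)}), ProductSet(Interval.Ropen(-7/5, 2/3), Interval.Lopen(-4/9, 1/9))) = ProductSet({-2/3, 2/87}, {-3/14})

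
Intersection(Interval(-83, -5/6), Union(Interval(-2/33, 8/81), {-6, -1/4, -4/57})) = {-6}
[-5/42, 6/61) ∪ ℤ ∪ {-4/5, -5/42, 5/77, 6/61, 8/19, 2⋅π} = ℤ ∪ {-4/5, 8/19, 2⋅π} ∪ [-5/42, 6/61]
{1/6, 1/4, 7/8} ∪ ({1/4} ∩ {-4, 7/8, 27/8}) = {1/6, 1/4, 7/8}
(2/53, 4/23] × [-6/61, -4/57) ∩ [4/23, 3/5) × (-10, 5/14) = {4/23} × [-6/61, -4/57)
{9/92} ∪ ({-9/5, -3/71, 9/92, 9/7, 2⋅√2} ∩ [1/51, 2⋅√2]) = {9/92, 9/7, 2⋅√2}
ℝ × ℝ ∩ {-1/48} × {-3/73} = {-1/48} × {-3/73}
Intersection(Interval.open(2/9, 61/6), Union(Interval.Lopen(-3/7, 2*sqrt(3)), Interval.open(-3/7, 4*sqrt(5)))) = Interval.open(2/9, 4*sqrt(5))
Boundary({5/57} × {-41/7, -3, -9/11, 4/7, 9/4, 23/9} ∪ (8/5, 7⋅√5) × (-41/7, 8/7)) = ({5/57} × {-41/7, -3, -9/11, 4/7, 9/4, 23/9}) ∪ ({8/5, 7⋅√5} × [-41/7, 8/7]) ∪ ([8/5, 7⋅√5] × {-41/7, 8/7})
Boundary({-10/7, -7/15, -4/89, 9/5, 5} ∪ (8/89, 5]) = {-10/7, -7/15, -4/89, 8/89, 5}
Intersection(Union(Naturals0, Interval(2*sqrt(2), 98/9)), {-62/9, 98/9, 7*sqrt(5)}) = {98/9}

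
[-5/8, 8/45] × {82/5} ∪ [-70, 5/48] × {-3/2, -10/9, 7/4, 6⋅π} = ([-5/8, 8/45] × {82/5}) ∪ ([-70, 5/48] × {-3/2, -10/9, 7/4, 6⋅π})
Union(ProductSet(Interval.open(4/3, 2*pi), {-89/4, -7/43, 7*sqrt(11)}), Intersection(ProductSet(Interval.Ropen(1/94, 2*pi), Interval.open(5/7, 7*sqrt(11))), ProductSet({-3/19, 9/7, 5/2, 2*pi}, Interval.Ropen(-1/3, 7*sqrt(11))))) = Union(ProductSet({9/7, 5/2}, Interval.open(5/7, 7*sqrt(11))), ProductSet(Interval.open(4/3, 2*pi), {-89/4, -7/43, 7*sqrt(11)}))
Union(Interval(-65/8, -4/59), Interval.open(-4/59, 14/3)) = Interval.Ropen(-65/8, 14/3)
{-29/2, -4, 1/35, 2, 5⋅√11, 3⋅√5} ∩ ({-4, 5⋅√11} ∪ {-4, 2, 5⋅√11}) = {-4, 2, 5⋅√11}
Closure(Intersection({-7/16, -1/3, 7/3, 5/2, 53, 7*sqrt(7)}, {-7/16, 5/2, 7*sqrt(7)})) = {-7/16, 5/2, 7*sqrt(7)}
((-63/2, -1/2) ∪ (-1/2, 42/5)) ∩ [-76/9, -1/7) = [-76/9, -1/2) ∪ (-1/2, -1/7)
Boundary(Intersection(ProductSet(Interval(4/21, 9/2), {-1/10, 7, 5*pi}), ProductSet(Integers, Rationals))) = ProductSet(Range(1, 5, 1), {-1/10, 7})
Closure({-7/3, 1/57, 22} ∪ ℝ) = ℝ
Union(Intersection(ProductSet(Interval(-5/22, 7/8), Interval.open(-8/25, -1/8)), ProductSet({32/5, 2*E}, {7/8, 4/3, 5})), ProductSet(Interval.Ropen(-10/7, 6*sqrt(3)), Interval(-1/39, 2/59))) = ProductSet(Interval.Ropen(-10/7, 6*sqrt(3)), Interval(-1/39, 2/59))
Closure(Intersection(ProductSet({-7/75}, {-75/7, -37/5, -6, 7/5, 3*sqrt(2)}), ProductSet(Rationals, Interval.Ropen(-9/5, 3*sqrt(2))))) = ProductSet({-7/75}, {7/5})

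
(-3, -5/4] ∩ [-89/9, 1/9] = (-3, -5/4]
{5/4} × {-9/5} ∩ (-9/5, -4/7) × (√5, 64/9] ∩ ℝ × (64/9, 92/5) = ∅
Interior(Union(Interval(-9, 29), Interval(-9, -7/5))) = Interval.open(-9, 29)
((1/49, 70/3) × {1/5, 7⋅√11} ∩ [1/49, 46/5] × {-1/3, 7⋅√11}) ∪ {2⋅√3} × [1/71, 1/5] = ({2⋅√3} × [1/71, 1/5]) ∪ ((1/49, 46/5] × {7⋅√11})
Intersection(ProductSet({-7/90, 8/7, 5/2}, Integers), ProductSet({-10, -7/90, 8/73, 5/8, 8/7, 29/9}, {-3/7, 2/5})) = EmptySet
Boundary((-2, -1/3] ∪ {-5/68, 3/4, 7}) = {-2, -1/3, -5/68, 3/4, 7}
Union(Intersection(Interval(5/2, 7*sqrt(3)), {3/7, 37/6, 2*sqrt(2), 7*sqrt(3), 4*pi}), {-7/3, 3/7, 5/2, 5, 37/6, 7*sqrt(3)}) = {-7/3, 3/7, 5/2, 5, 37/6, 2*sqrt(2), 7*sqrt(3)}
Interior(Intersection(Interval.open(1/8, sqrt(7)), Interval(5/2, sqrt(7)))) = Interval.open(5/2, sqrt(7))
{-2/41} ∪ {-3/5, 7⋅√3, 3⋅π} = {-3/5, -2/41, 7⋅√3, 3⋅π}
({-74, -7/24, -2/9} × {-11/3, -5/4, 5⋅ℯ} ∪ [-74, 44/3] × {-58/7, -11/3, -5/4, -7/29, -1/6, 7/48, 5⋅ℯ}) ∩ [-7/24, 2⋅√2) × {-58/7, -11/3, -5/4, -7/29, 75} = [-7/24, 2⋅√2) × {-58/7, -11/3, -5/4, -7/29}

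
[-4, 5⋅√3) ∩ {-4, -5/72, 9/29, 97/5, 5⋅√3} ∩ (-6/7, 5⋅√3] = {-5/72, 9/29}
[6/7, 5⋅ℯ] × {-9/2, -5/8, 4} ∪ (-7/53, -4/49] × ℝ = ((-7/53, -4/49] × ℝ) ∪ ([6/7, 5⋅ℯ] × {-9/2, -5/8, 4})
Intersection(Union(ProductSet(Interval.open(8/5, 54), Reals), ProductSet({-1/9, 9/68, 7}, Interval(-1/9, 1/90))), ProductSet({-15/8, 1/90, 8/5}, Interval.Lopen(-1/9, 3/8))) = EmptySet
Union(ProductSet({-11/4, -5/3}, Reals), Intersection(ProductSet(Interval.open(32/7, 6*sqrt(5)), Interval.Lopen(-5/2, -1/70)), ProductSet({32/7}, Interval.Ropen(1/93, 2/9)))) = ProductSet({-11/4, -5/3}, Reals)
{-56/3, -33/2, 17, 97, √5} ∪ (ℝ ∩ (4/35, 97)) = {-56/3, -33/2} ∪ (4/35, 97]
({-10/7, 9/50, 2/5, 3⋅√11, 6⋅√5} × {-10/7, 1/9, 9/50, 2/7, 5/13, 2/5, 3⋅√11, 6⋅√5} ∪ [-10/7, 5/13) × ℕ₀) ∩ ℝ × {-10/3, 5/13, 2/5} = {-10/7, 9/50, 2/5, 3⋅√11, 6⋅√5} × {5/13, 2/5}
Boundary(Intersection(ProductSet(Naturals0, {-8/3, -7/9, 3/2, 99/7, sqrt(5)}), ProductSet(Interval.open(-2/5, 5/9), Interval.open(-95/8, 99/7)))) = ProductSet(Range(0, 1, 1), {-8/3, -7/9, 3/2, sqrt(5)})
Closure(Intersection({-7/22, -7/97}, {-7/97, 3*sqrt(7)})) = {-7/97}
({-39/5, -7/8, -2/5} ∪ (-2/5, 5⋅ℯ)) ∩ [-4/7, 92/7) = [-2/5, 92/7)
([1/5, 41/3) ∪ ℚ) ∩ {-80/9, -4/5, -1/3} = {-80/9, -4/5, -1/3}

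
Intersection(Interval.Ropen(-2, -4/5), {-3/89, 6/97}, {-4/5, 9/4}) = EmptySet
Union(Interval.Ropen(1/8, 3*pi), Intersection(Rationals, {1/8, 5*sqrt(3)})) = Interval.Ropen(1/8, 3*pi)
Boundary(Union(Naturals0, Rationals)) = Reals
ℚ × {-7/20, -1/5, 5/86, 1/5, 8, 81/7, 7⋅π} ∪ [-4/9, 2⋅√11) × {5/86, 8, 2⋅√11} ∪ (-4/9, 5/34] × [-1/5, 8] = ((-4/9, 5/34] × [-1/5, 8]) ∪ (ℚ × {-7/20, -1/5, 5/86, 1/5, 8, 81/7, 7⋅π}) ∪ ([-4/9, 2⋅√11) × {5/86, 8, 2⋅√11})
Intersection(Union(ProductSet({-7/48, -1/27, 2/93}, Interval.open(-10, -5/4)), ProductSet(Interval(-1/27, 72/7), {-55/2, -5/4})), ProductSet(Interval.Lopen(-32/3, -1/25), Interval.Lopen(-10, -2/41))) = ProductSet({-7/48}, Interval.open(-10, -5/4))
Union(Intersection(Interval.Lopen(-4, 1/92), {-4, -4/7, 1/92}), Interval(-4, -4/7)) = Union({1/92}, Interval(-4, -4/7))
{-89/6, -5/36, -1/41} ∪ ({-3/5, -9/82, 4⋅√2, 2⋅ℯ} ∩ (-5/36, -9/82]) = {-89/6, -5/36, -9/82, -1/41}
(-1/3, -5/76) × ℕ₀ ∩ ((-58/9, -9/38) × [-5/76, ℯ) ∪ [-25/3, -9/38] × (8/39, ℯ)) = ((-1/3, -9/38] × {1, 2}) ∪ ((-1/3, -9/38) × {0, 1, 2})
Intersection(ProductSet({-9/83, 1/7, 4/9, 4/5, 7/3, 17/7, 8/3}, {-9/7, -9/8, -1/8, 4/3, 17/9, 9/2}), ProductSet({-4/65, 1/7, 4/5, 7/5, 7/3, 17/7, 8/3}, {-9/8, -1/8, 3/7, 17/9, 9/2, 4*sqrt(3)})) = ProductSet({1/7, 4/5, 7/3, 17/7, 8/3}, {-9/8, -1/8, 17/9, 9/2})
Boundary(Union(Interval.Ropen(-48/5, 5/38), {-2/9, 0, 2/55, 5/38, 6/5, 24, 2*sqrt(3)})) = {-48/5, 5/38, 6/5, 24, 2*sqrt(3)}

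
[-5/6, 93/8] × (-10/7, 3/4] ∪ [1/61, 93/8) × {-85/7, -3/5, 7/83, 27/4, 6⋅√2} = ([-5/6, 93/8] × (-10/7, 3/4]) ∪ ([1/61, 93/8) × {-85/7, -3/5, 7/83, 27/4, 6⋅√2})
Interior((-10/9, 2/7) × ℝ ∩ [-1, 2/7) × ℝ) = (-1, 2/7) × ℝ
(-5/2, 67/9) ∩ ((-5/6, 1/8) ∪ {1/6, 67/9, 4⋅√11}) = (-5/6, 1/8) ∪ {1/6}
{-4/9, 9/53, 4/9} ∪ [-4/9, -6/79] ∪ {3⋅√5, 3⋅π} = [-4/9, -6/79] ∪ {9/53, 4/9, 3⋅√5, 3⋅π}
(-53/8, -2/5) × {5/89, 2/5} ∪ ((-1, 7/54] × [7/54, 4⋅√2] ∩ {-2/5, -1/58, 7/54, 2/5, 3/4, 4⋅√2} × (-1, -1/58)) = (-53/8, -2/5) × {5/89, 2/5}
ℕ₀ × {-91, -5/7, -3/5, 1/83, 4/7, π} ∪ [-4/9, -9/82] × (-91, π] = (ℕ₀ × {-91, -5/7, -3/5, 1/83, 4/7, π}) ∪ ([-4/9, -9/82] × (-91, π])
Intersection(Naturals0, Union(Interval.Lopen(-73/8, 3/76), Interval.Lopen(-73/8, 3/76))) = Range(0, 1, 1)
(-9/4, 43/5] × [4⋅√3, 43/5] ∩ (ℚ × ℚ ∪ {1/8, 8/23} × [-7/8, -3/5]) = (ℚ ∩ (-9/4, 43/5]) × (ℚ ∩ [4⋅√3, 43/5])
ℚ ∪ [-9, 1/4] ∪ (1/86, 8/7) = ℚ ∪ [-9, 8/7]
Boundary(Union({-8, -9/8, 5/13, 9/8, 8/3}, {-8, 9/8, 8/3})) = {-8, -9/8, 5/13, 9/8, 8/3}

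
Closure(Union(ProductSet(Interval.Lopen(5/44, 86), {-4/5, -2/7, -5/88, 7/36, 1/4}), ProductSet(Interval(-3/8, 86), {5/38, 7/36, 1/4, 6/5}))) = Union(ProductSet(Interval(-3/8, 86), {5/38, 7/36, 1/4, 6/5}), ProductSet(Interval(5/44, 86), {-4/5, -2/7, -5/88, 7/36, 1/4}))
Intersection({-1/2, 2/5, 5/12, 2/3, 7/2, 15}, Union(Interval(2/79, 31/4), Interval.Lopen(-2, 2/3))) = {-1/2, 2/5, 5/12, 2/3, 7/2}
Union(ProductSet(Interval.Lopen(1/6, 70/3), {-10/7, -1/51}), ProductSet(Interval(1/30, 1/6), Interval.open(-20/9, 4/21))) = Union(ProductSet(Interval(1/30, 1/6), Interval.open(-20/9, 4/21)), ProductSet(Interval.Lopen(1/6, 70/3), {-10/7, -1/51}))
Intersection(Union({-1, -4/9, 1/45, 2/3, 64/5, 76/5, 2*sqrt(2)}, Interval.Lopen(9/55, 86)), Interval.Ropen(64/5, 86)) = Interval.Ropen(64/5, 86)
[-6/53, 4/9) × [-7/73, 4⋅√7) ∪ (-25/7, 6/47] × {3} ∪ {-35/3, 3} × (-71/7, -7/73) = ((-25/7, 6/47] × {3}) ∪ ({-35/3, 3} × (-71/7, -7/73)) ∪ ([-6/53, 4/9) × [-7/73, 4⋅√7))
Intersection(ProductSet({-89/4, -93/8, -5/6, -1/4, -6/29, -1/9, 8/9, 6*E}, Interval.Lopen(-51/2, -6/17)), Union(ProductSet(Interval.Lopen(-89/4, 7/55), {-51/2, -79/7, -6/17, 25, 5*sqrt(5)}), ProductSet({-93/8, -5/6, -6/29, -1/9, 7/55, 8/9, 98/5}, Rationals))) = Union(ProductSet({-93/8, -5/6, -1/4, -6/29, -1/9}, {-79/7, -6/17}), ProductSet({-93/8, -5/6, -6/29, -1/9, 8/9}, Intersection(Interval.Lopen(-51/2, -6/17), Rationals)))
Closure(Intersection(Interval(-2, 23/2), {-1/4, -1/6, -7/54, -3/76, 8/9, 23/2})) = {-1/4, -1/6, -7/54, -3/76, 8/9, 23/2}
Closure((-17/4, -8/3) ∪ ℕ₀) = [-17/4, -8/3] ∪ ℕ₀ ∪ (ℕ₀ \ (-17/4, -8/3))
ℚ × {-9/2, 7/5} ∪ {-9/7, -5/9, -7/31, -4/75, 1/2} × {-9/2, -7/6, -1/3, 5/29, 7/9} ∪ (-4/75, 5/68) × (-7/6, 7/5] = (ℚ × {-9/2, 7/5}) ∪ ((-4/75, 5/68) × (-7/6, 7/5]) ∪ ({-9/7, -5/9, -7/31, -4/75, 1/2} × {-9/2, -7/6, -1/3, 5/29, 7/9})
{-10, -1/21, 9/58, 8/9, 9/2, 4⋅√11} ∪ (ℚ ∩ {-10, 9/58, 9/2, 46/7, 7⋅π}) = {-10, -1/21, 9/58, 8/9, 9/2, 46/7, 4⋅√11}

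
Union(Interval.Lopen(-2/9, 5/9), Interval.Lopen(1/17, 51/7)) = Interval.Lopen(-2/9, 51/7)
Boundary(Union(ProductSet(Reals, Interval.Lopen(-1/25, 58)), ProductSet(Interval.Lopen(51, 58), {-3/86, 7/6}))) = ProductSet(Reals, {-1/25, 58})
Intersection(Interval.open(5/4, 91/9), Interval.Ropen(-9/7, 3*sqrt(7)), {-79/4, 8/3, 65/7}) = {8/3}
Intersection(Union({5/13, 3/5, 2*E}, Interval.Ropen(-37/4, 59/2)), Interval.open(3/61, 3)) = Interval.open(3/61, 3)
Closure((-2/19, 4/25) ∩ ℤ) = {0}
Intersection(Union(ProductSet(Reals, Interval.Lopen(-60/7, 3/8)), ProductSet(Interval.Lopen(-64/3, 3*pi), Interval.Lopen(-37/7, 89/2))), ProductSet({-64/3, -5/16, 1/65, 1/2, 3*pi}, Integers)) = Union(ProductSet({-5/16, 1/65, 1/2, 3*pi}, Range(-5, 45, 1)), ProductSet({-64/3, -5/16, 1/65, 1/2, 3*pi}, Range(-8, 1, 1)))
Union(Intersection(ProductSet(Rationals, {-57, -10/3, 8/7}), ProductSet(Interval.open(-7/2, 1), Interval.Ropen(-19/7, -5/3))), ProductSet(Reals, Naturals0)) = ProductSet(Reals, Naturals0)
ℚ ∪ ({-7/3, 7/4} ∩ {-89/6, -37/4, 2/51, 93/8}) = ℚ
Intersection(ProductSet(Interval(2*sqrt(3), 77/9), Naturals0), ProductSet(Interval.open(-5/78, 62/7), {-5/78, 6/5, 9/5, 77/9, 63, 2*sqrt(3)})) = ProductSet(Interval(2*sqrt(3), 77/9), {63})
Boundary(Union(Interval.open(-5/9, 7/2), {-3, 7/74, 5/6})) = {-3, -5/9, 7/2}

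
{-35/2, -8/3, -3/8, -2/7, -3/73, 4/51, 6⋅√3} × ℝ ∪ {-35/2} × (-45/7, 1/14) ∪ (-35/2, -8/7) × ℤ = ((-35/2, -8/7) × ℤ) ∪ ({-35/2, -8/3, -3/8, -2/7, -3/73, 4/51, 6⋅√3} × ℝ)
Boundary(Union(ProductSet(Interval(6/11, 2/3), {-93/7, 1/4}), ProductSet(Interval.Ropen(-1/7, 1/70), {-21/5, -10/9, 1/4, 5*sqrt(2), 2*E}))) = Union(ProductSet(Interval(-1/7, 1/70), {-21/5, -10/9, 1/4, 5*sqrt(2), 2*E}), ProductSet(Interval(6/11, 2/3), {-93/7, 1/4}))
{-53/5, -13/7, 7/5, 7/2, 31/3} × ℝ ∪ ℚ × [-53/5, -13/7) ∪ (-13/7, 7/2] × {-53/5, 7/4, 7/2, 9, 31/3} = (ℚ × [-53/5, -13/7)) ∪ ({-53/5, -13/7, 7/5, 7/2, 31/3} × ℝ) ∪ ((-13/7, 7/2] × {-53/5, 7/4, 7/2, 9, 31/3})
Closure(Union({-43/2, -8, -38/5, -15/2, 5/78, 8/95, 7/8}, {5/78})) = {-43/2, -8, -38/5, -15/2, 5/78, 8/95, 7/8}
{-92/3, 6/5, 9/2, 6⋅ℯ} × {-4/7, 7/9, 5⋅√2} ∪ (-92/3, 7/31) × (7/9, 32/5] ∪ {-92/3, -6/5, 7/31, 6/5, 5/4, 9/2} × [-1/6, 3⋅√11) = ((-92/3, 7/31) × (7/9, 32/5]) ∪ ({-92/3, 6/5, 9/2, 6⋅ℯ} × {-4/7, 7/9, 5⋅√2}) ∪ ({-92/3, -6/5, 7/31, 6/5, 5/4, 9/2} × [-1/6, 3⋅√11))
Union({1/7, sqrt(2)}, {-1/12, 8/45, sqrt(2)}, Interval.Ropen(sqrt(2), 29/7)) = Union({-1/12, 1/7, 8/45}, Interval.Ropen(sqrt(2), 29/7))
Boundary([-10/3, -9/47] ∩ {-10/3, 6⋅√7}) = {-10/3}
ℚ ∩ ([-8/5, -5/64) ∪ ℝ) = ℚ ∩ (-∞, ∞)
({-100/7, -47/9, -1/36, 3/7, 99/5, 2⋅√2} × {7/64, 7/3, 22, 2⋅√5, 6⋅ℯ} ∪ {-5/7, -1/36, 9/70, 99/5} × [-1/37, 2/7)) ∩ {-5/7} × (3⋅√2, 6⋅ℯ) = ∅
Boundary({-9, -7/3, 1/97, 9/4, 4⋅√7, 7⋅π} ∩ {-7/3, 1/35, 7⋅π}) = {-7/3, 7⋅π}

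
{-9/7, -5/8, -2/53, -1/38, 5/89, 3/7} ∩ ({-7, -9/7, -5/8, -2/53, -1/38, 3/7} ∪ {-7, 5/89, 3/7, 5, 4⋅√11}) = {-9/7, -5/8, -2/53, -1/38, 5/89, 3/7}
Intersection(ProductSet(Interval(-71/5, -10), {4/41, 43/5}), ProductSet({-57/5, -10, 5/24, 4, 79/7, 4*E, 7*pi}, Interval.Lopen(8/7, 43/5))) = ProductSet({-57/5, -10}, {43/5})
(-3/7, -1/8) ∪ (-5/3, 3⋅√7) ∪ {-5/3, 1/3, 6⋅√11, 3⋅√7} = [-5/3, 3⋅√7] ∪ {6⋅√11}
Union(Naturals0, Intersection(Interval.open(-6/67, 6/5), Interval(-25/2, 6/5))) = Union(Interval.open(-6/67, 6/5), Naturals0)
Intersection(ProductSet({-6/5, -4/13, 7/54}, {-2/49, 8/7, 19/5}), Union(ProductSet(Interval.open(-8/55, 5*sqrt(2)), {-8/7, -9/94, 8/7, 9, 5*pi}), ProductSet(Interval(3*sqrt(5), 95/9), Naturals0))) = ProductSet({7/54}, {8/7})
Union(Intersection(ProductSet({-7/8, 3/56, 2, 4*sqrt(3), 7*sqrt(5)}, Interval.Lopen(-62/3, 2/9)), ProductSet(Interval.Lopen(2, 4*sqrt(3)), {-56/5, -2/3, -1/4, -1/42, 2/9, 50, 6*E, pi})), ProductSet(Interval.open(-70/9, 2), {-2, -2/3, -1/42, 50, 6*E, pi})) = Union(ProductSet({4*sqrt(3)}, {-56/5, -2/3, -1/4, -1/42, 2/9}), ProductSet(Interval.open(-70/9, 2), {-2, -2/3, -1/42, 50, 6*E, pi}))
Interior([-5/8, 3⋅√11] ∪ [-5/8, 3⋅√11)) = (-5/8, 3⋅√11)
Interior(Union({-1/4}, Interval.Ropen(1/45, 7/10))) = Interval.open(1/45, 7/10)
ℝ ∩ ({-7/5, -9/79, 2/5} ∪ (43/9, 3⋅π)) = {-7/5, -9/79, 2/5} ∪ (43/9, 3⋅π)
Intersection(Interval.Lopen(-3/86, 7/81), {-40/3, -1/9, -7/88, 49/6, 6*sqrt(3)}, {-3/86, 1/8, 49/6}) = EmptySet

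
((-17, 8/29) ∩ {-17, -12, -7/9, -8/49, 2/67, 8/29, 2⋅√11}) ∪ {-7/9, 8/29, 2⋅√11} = {-12, -7/9, -8/49, 2/67, 8/29, 2⋅√11}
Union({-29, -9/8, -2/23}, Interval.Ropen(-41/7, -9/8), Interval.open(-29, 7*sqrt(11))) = Interval.Ropen(-29, 7*sqrt(11))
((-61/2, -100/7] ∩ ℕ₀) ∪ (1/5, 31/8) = (1/5, 31/8)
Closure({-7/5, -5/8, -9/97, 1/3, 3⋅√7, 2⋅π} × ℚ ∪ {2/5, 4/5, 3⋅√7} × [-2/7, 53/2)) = ({2/5, 4/5, 3⋅√7} × [-2/7, 53/2]) ∪ ({-7/5, -5/8, -9/97, 1/3, 3⋅√7, 2⋅π} × ℝ)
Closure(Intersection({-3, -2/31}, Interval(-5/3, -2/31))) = {-2/31}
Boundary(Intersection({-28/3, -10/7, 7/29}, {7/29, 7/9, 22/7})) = {7/29}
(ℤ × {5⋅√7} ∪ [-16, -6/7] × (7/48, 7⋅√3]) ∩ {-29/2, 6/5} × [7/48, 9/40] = {-29/2} × (7/48, 9/40]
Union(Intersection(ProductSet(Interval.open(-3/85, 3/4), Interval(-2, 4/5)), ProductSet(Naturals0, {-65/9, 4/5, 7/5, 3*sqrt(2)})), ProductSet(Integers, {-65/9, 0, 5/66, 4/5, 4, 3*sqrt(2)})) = ProductSet(Integers, {-65/9, 0, 5/66, 4/5, 4, 3*sqrt(2)})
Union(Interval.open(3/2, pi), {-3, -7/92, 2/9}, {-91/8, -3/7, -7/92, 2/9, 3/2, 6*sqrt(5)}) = Union({-91/8, -3, -3/7, -7/92, 2/9, 6*sqrt(5)}, Interval.Ropen(3/2, pi))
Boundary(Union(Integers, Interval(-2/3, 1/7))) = Union(Complement(Integers, Interval.open(-2/3, 1/7)), {-2/3, 1/7})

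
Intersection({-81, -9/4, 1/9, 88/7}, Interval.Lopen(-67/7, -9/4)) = {-9/4}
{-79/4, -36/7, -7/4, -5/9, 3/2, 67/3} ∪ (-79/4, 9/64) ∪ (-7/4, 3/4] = [-79/4, 3/4] ∪ {3/2, 67/3}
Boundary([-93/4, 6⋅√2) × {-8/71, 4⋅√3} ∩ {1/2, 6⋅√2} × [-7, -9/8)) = ∅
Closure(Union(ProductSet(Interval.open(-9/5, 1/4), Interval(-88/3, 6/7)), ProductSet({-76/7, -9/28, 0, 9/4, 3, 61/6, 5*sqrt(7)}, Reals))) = Union(ProductSet({-76/7, -9/28, 0, 9/4, 3, 61/6, 5*sqrt(7)}, Interval(-oo, oo)), ProductSet(Interval(-9/5, 1/4), Interval(-88/3, 6/7)))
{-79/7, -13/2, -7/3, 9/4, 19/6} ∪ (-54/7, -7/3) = {-79/7, 9/4, 19/6} ∪ (-54/7, -7/3]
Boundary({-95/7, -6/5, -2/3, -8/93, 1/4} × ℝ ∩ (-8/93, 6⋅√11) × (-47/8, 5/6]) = {1/4} × [-47/8, 5/6]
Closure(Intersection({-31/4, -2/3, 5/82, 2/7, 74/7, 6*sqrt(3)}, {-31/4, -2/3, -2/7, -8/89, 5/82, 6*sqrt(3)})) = {-31/4, -2/3, 5/82, 6*sqrt(3)}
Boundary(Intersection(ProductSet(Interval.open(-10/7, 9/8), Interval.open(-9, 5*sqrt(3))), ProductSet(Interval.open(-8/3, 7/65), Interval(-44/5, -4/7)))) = Union(ProductSet({-10/7, 7/65}, Interval(-44/5, -4/7)), ProductSet(Interval(-10/7, 7/65), {-44/5, -4/7}))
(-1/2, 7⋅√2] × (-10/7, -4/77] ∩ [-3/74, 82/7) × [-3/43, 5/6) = [-3/74, 7⋅√2] × [-3/43, -4/77]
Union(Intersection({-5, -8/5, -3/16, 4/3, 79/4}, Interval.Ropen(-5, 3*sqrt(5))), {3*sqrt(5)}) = {-5, -8/5, -3/16, 4/3, 3*sqrt(5)}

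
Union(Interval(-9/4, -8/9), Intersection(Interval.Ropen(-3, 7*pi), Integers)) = Union(Interval(-9/4, -8/9), Range(-3, 22, 1))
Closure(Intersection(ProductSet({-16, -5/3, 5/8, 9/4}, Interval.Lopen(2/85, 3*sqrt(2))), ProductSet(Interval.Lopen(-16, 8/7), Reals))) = ProductSet({-5/3, 5/8}, Interval(2/85, 3*sqrt(2)))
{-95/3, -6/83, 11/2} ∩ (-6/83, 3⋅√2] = ∅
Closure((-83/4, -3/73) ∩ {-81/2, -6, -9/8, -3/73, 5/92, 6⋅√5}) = {-6, -9/8}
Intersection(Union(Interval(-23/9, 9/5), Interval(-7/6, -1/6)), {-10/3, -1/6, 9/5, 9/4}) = {-1/6, 9/5}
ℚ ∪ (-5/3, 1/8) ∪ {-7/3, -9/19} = ℚ ∪ [-5/3, 1/8]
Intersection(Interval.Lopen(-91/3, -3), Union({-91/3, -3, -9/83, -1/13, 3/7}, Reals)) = Interval.Lopen(-91/3, -3)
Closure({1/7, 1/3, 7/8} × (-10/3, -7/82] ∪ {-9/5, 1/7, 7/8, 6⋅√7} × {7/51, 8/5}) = ({1/7, 1/3, 7/8} × [-10/3, -7/82]) ∪ ({-9/5, 1/7, 7/8, 6⋅√7} × {7/51, 8/5})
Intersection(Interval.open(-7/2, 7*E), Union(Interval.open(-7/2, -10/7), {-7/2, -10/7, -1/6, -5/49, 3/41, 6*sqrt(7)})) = Union({-1/6, -5/49, 3/41, 6*sqrt(7)}, Interval.Lopen(-7/2, -10/7))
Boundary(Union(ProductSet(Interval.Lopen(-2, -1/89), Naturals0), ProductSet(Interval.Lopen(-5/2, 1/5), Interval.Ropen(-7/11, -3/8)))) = Union(ProductSet({-5/2, 1/5}, Interval(-7/11, -3/8)), ProductSet(Interval(-5/2, 1/5), {-7/11, -3/8}), ProductSet(Interval(-2, -1/89), Complement(Naturals0, Interval.open(-7/11, -3/8))))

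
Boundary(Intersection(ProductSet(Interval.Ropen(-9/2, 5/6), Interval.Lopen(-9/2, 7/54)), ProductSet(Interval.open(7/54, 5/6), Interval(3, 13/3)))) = EmptySet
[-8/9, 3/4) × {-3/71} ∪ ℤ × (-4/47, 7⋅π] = ([-8/9, 3/4) × {-3/71}) ∪ (ℤ × (-4/47, 7⋅π])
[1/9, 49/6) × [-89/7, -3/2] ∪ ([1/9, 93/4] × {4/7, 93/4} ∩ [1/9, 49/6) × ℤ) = [1/9, 49/6) × [-89/7, -3/2]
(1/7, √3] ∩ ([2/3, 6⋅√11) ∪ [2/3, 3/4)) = [2/3, √3]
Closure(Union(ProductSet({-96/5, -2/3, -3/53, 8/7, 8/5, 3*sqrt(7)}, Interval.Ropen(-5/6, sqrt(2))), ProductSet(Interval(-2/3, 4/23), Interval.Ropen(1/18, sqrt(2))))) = Union(ProductSet({-96/5, -2/3, -3/53, 8/7, 8/5, 3*sqrt(7)}, Interval(-5/6, sqrt(2))), ProductSet(Interval(-2/3, 4/23), Interval(1/18, sqrt(2))))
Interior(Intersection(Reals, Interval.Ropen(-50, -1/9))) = Interval.open(-50, -1/9)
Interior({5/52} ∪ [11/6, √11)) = (11/6, √11)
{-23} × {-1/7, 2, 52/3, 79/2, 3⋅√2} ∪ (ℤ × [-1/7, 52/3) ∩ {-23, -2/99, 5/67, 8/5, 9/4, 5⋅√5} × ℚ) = {-23} × ({52/3, 79/2, 3⋅√2} ∪ (ℚ ∩ [-1/7, 52/3)))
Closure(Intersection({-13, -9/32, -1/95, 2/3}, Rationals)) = {-13, -9/32, -1/95, 2/3}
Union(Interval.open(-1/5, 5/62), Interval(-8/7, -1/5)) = Interval.Ropen(-8/7, 5/62)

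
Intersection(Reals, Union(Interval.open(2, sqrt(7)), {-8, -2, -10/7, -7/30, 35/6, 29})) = Union({-8, -2, -10/7, -7/30, 35/6, 29}, Interval.open(2, sqrt(7)))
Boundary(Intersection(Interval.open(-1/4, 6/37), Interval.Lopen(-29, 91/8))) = {-1/4, 6/37}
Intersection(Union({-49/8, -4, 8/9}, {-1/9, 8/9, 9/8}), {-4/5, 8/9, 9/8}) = {8/9, 9/8}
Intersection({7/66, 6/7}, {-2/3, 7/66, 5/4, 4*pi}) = {7/66}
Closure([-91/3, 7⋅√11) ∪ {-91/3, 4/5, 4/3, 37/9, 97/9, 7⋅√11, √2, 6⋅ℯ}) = [-91/3, 7⋅√11]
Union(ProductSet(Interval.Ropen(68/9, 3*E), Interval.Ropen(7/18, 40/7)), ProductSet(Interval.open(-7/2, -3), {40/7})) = Union(ProductSet(Interval.open(-7/2, -3), {40/7}), ProductSet(Interval.Ropen(68/9, 3*E), Interval.Ropen(7/18, 40/7)))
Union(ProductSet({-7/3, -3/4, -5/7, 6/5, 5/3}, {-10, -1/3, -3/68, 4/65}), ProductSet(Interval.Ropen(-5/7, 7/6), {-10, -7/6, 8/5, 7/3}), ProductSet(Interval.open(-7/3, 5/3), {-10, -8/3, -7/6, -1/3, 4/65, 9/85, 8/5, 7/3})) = Union(ProductSet({-7/3, -3/4, -5/7, 6/5, 5/3}, {-10, -1/3, -3/68, 4/65}), ProductSet(Interval.open(-7/3, 5/3), {-10, -8/3, -7/6, -1/3, 4/65, 9/85, 8/5, 7/3}))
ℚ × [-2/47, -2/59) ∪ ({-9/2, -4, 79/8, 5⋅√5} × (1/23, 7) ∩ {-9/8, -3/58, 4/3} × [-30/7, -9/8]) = ℚ × [-2/47, -2/59)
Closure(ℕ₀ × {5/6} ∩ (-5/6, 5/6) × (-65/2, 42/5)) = {0} × {5/6}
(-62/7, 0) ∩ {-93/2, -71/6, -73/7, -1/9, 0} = {-1/9}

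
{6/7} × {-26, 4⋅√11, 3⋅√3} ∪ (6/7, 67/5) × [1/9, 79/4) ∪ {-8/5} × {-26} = ({-8/5} × {-26}) ∪ ((6/7, 67/5) × [1/9, 79/4)) ∪ ({6/7} × {-26, 4⋅√11, 3⋅√3})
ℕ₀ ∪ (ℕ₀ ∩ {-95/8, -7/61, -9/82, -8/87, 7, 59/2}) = ℕ₀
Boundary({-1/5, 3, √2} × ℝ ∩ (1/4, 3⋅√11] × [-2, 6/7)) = {3, √2} × [-2, 6/7]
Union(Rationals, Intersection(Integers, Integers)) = Rationals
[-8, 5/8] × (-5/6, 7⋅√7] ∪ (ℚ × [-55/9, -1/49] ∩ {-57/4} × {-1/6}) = ({-57/4} × {-1/6}) ∪ ([-8, 5/8] × (-5/6, 7⋅√7])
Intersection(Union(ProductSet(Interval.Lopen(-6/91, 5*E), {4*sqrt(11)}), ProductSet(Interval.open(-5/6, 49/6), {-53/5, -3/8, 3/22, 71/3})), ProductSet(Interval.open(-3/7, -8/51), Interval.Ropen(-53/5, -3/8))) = ProductSet(Interval.open(-3/7, -8/51), {-53/5})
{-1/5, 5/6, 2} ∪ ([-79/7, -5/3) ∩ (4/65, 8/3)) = {-1/5, 5/6, 2}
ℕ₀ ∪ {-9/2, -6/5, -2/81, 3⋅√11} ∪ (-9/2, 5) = [-9/2, 5] ∪ ℕ₀ ∪ {3⋅√11}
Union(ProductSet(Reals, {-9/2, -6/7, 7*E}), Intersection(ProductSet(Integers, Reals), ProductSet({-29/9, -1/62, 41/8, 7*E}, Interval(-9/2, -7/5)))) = ProductSet(Reals, {-9/2, -6/7, 7*E})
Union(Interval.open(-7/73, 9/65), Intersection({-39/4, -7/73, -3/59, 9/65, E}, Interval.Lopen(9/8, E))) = Union({E}, Interval.open(-7/73, 9/65))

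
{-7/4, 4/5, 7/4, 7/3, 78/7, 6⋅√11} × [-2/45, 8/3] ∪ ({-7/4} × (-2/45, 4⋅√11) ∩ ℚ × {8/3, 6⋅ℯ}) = {-7/4, 4/5, 7/4, 7/3, 78/7, 6⋅√11} × [-2/45, 8/3]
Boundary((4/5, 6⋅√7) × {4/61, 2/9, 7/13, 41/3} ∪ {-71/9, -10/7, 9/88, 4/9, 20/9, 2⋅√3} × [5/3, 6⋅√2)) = ([4/5, 6⋅√7] × {4/61, 2/9, 7/13, 41/3}) ∪ ({-71/9, -10/7, 9/88, 4/9, 20/9, 2⋅√3} × [5/3, 6⋅√2])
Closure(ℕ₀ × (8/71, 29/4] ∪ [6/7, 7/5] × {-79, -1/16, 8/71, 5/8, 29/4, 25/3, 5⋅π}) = (ℕ₀ × [8/71, 29/4]) ∪ ([6/7, 7/5] × {-79, -1/16, 8/71, 5/8, 29/4, 25/3, 5⋅π})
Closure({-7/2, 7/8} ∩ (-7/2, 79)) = {7/8}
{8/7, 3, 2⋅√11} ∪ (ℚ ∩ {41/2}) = {8/7, 3, 41/2, 2⋅√11}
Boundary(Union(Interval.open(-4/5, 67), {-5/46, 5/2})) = {-4/5, 67}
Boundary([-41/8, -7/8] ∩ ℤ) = {-5, -4, …, -1}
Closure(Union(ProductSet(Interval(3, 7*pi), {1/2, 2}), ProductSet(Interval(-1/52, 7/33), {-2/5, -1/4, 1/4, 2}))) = Union(ProductSet(Interval(-1/52, 7/33), {-2/5, -1/4, 1/4, 2}), ProductSet(Interval(3, 7*pi), {1/2, 2}))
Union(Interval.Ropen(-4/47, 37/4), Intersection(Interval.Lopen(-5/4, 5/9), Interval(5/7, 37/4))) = Interval.Ropen(-4/47, 37/4)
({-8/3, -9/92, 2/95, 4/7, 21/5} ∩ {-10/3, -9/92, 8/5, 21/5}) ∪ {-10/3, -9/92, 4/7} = {-10/3, -9/92, 4/7, 21/5}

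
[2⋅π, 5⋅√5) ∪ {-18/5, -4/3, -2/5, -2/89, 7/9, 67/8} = {-18/5, -4/3, -2/5, -2/89, 7/9} ∪ [2⋅π, 5⋅√5)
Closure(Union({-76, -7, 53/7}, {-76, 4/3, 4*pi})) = {-76, -7, 4/3, 53/7, 4*pi}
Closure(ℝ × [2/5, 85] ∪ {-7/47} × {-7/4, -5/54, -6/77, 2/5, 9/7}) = (ℝ × [2/5, 85]) ∪ ({-7/47} × {-7/4, -5/54, -6/77, 2/5, 9/7})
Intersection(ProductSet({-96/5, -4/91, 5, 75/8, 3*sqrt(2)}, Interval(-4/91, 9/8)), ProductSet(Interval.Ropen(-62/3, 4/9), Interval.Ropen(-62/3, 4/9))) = ProductSet({-96/5, -4/91}, Interval.Ropen(-4/91, 4/9))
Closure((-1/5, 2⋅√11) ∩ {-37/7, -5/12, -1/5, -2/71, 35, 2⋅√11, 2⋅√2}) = {-2/71, 2⋅√2}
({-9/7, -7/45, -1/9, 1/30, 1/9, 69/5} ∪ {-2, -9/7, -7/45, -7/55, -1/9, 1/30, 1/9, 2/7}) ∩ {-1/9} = {-1/9}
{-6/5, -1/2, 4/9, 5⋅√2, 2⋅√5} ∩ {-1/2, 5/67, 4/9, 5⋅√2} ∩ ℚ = {-1/2, 4/9}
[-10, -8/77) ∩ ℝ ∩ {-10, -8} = {-10, -8}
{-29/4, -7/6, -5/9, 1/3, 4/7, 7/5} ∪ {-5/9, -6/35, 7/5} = {-29/4, -7/6, -5/9, -6/35, 1/3, 4/7, 7/5}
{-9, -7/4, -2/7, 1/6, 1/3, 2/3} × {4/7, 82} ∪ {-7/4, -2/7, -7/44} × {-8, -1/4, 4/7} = ({-7/4, -2/7, -7/44} × {-8, -1/4, 4/7}) ∪ ({-9, -7/4, -2/7, 1/6, 1/3, 2/3} × {4/7, 82})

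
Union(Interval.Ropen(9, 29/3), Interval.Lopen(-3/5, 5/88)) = Union(Interval.Lopen(-3/5, 5/88), Interval.Ropen(9, 29/3))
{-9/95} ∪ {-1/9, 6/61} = {-1/9, -9/95, 6/61}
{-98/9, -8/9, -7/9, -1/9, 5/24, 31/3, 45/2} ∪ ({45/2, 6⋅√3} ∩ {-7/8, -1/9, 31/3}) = {-98/9, -8/9, -7/9, -1/9, 5/24, 31/3, 45/2}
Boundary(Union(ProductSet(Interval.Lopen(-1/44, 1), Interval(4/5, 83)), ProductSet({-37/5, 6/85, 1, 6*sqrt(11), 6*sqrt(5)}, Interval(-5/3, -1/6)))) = Union(ProductSet({-1/44, 1}, Interval(4/5, 83)), ProductSet({-37/5, 6/85, 1, 6*sqrt(11), 6*sqrt(5)}, Interval(-5/3, -1/6)), ProductSet(Interval(-1/44, 1), {4/5, 83}))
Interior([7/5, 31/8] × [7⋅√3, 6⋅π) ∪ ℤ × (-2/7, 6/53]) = ((7/5, 31/8) ∪ ((7/5, 31/8) \ ℤ)) × (7⋅√3, 6⋅π)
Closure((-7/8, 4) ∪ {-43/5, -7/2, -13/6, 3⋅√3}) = {-43/5, -7/2, -13/6, 3⋅√3} ∪ [-7/8, 4]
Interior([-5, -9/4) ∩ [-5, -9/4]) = (-5, -9/4)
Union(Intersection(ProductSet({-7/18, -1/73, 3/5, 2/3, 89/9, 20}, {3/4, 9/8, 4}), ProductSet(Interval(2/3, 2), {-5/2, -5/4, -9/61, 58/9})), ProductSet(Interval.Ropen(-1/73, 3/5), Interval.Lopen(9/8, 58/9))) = ProductSet(Interval.Ropen(-1/73, 3/5), Interval.Lopen(9/8, 58/9))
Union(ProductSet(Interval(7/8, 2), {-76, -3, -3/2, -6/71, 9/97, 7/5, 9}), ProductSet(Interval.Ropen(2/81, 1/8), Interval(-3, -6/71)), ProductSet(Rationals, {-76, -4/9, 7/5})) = Union(ProductSet(Interval.Ropen(2/81, 1/8), Interval(-3, -6/71)), ProductSet(Interval(7/8, 2), {-76, -3, -3/2, -6/71, 9/97, 7/5, 9}), ProductSet(Rationals, {-76, -4/9, 7/5}))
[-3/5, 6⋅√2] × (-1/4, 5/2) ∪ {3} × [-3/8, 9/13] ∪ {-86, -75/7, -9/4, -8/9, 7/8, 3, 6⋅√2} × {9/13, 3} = ({3} × [-3/8, 9/13]) ∪ ([-3/5, 6⋅√2] × (-1/4, 5/2)) ∪ ({-86, -75/7, -9/4, -8/9, 7/8, 3, 6⋅√2} × {9/13, 3})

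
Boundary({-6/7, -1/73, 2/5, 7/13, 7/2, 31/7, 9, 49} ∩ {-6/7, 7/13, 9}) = {-6/7, 7/13, 9}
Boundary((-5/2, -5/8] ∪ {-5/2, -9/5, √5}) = {-5/2, -5/8, √5}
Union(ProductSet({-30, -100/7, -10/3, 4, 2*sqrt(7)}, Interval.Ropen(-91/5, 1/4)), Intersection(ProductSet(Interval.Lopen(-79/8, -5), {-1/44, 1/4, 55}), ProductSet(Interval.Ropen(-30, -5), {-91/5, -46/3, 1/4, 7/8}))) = Union(ProductSet({-30, -100/7, -10/3, 4, 2*sqrt(7)}, Interval.Ropen(-91/5, 1/4)), ProductSet(Interval.open(-79/8, -5), {1/4}))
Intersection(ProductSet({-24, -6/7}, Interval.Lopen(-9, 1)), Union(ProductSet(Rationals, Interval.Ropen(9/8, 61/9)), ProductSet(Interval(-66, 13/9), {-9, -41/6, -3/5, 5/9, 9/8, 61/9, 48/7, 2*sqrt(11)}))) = ProductSet({-24, -6/7}, {-41/6, -3/5, 5/9})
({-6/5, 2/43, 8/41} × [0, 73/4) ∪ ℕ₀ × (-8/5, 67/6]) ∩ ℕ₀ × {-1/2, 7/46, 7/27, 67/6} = ℕ₀ × {-1/2, 7/46, 7/27, 67/6}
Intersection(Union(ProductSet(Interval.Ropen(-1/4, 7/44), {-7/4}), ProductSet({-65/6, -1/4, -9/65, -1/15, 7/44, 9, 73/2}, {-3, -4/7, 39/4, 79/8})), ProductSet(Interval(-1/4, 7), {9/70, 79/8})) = ProductSet({-1/4, -9/65, -1/15, 7/44}, {79/8})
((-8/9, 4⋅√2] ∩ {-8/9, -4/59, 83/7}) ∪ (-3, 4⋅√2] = (-3, 4⋅√2]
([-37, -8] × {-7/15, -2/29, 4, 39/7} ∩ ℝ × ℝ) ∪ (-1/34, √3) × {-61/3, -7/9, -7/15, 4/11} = ([-37, -8] × {-7/15, -2/29, 4, 39/7}) ∪ ((-1/34, √3) × {-61/3, -7/9, -7/15, 4/11})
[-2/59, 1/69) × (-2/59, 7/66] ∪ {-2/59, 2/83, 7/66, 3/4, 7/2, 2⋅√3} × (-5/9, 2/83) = ([-2/59, 1/69) × (-2/59, 7/66]) ∪ ({-2/59, 2/83, 7/66, 3/4, 7/2, 2⋅√3} × (-5/9, 2/83))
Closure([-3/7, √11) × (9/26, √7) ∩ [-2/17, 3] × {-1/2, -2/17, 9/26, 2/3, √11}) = [-2/17, 3] × {2/3}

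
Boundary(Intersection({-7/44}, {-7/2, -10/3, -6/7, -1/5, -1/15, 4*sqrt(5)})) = EmptySet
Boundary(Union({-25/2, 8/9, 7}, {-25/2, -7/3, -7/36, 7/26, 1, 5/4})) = {-25/2, -7/3, -7/36, 7/26, 8/9, 1, 5/4, 7}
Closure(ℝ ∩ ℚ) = ℝ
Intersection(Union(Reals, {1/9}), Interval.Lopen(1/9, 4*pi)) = Interval.Lopen(1/9, 4*pi)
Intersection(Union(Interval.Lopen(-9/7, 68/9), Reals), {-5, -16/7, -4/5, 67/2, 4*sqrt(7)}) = {-5, -16/7, -4/5, 67/2, 4*sqrt(7)}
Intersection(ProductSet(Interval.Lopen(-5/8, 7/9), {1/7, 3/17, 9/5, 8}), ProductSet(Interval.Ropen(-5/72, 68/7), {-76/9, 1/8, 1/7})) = ProductSet(Interval(-5/72, 7/9), {1/7})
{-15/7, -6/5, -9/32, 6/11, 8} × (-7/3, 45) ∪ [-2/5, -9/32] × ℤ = ([-2/5, -9/32] × ℤ) ∪ ({-15/7, -6/5, -9/32, 6/11, 8} × (-7/3, 45))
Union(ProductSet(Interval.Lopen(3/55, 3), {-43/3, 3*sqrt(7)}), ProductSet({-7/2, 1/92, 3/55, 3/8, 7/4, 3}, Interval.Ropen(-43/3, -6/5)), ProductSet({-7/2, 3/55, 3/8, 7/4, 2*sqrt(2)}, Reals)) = Union(ProductSet({-7/2, 3/55, 3/8, 7/4, 2*sqrt(2)}, Reals), ProductSet({-7/2, 1/92, 3/55, 3/8, 7/4, 3}, Interval.Ropen(-43/3, -6/5)), ProductSet(Interval.Lopen(3/55, 3), {-43/3, 3*sqrt(7)}))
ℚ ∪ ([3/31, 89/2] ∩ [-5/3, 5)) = ℚ ∪ [3/31, 5]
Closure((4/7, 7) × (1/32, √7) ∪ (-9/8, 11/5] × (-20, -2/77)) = ({-9/8, 11/5} × [-20, -2/77]) ∪ ([-9/8, 11/5] × {-20, -2/77}) ∪ ({4/7, 7} × [1/32, √7]) ∪ ((-9/8, 11/5] × (-20, -2/77)) ∪ ([4/7, 7] × {1/32, √7}) ∪ ((4/7, 7) × (1/32, √7))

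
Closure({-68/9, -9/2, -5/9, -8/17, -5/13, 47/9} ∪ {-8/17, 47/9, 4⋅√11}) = {-68/9, -9/2, -5/9, -8/17, -5/13, 47/9, 4⋅√11}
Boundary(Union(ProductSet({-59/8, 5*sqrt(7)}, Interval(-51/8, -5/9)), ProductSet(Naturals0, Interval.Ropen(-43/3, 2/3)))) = Union(ProductSet({-59/8, 5*sqrt(7)}, Interval(-51/8, -5/9)), ProductSet(Naturals0, Interval(-43/3, 2/3)))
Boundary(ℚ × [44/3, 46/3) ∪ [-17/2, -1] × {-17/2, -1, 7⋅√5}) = (ℝ × [44/3, 46/3]) ∪ ([-17/2, -1] × {-17/2, -1, 7⋅√5})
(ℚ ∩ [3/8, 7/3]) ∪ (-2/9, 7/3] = (-2/9, 7/3] ∪ (ℚ ∩ [3/8, 7/3])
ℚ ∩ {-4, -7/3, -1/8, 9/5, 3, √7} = {-4, -7/3, -1/8, 9/5, 3}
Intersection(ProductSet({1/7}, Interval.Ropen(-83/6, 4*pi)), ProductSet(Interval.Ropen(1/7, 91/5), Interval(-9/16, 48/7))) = ProductSet({1/7}, Interval(-9/16, 48/7))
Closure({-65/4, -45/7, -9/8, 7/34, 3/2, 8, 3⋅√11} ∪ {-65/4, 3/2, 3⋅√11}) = {-65/4, -45/7, -9/8, 7/34, 3/2, 8, 3⋅√11}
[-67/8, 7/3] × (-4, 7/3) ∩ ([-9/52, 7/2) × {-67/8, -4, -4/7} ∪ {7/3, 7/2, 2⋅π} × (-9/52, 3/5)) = ({7/3} × (-9/52, 3/5)) ∪ ([-9/52, 7/3] × {-4/7})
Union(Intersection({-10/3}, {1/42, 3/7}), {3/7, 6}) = {3/7, 6}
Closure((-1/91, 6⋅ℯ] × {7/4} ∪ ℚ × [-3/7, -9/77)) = (ℝ × [-3/7, -9/77]) ∪ ([-1/91, 6⋅ℯ] × {7/4})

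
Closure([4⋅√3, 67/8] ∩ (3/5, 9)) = [4⋅√3, 67/8]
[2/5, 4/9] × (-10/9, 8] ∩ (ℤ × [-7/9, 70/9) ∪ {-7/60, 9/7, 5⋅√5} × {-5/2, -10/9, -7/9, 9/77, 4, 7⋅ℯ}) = ∅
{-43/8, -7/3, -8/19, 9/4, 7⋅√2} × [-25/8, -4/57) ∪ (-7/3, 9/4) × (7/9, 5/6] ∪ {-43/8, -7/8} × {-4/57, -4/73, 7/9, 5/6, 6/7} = ({-43/8, -7/8} × {-4/57, -4/73, 7/9, 5/6, 6/7}) ∪ ((-7/3, 9/4) × (7/9, 5/6]) ∪ ({-43/8, -7/3, -8/19, 9/4, 7⋅√2} × [-25/8, -4/57))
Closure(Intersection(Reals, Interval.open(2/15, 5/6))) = Interval(2/15, 5/6)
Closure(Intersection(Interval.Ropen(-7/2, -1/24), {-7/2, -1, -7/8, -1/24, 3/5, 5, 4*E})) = {-7/2, -1, -7/8}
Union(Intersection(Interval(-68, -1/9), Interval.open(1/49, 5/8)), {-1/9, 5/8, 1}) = {-1/9, 5/8, 1}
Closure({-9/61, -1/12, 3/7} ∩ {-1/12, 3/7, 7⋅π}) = {-1/12, 3/7}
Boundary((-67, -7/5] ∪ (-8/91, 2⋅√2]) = {-67, -7/5, -8/91, 2⋅√2}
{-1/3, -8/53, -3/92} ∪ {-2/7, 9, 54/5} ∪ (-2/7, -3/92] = {-1/3, 9, 54/5} ∪ [-2/7, -3/92]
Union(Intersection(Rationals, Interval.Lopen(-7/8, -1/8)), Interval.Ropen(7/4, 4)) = Union(Intersection(Interval.Lopen(-7/8, -1/8), Rationals), Interval.Ropen(7/4, 4))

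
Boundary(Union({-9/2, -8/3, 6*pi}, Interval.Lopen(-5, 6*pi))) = {-5, 6*pi}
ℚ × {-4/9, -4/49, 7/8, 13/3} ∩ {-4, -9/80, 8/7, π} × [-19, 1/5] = {-4, -9/80, 8/7} × {-4/9, -4/49}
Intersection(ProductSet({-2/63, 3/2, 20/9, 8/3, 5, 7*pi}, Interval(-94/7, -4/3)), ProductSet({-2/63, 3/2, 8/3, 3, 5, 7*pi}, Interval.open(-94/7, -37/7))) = ProductSet({-2/63, 3/2, 8/3, 5, 7*pi}, Interval.open(-94/7, -37/7))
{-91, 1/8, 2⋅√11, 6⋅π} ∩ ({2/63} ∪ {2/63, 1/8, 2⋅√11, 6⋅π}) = {1/8, 2⋅√11, 6⋅π}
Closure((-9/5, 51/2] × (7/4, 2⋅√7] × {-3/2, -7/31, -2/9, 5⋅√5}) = (({-9/5, 51/2} × [7/4, 2⋅√7]) ∪ ([-9/5, 51/2] × {7/4, 2⋅√7}) ∪ ((-9/5, 51/2] × (7/4, 2⋅√7])) × {-3/2, -7/31, -2/9, 5⋅√5}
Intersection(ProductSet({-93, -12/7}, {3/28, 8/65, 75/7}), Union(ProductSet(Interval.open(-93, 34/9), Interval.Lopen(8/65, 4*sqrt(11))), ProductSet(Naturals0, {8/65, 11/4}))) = ProductSet({-12/7}, {75/7})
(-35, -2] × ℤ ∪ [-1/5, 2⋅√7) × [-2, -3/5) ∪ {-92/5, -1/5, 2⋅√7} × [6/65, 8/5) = ((-35, -2] × ℤ) ∪ ({-92/5, -1/5, 2⋅√7} × [6/65, 8/5)) ∪ ([-1/5, 2⋅√7) × [-2, -3/5))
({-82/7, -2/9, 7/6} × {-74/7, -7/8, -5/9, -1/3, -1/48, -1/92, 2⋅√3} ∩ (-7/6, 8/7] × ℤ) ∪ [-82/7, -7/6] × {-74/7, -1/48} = [-82/7, -7/6] × {-74/7, -1/48}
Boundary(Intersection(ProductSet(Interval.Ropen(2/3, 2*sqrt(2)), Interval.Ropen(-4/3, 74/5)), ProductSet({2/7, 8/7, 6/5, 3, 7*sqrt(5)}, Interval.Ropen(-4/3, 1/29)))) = ProductSet({8/7, 6/5}, Interval(-4/3, 1/29))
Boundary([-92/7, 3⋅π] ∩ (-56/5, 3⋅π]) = {-56/5, 3⋅π}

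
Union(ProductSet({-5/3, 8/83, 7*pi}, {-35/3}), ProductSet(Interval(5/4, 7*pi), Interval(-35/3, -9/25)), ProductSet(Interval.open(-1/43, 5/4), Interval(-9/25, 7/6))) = Union(ProductSet({-5/3, 8/83, 7*pi}, {-35/3}), ProductSet(Interval.open(-1/43, 5/4), Interval(-9/25, 7/6)), ProductSet(Interval(5/4, 7*pi), Interval(-35/3, -9/25)))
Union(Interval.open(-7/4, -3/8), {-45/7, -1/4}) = Union({-45/7, -1/4}, Interval.open(-7/4, -3/8))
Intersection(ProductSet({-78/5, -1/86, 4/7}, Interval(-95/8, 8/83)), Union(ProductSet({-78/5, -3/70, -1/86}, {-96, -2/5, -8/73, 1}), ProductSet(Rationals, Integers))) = Union(ProductSet({-78/5, -1/86}, {-2/5, -8/73}), ProductSet({-78/5, -1/86, 4/7}, Range(-11, 1, 1)))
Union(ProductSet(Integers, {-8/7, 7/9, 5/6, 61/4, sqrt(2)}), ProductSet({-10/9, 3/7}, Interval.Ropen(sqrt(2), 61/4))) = Union(ProductSet({-10/9, 3/7}, Interval.Ropen(sqrt(2), 61/4)), ProductSet(Integers, {-8/7, 7/9, 5/6, 61/4, sqrt(2)}))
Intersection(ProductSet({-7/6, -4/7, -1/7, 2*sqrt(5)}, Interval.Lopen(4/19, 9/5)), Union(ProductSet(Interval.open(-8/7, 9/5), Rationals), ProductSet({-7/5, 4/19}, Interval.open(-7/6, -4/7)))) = ProductSet({-4/7, -1/7}, Intersection(Interval.Lopen(4/19, 9/5), Rationals))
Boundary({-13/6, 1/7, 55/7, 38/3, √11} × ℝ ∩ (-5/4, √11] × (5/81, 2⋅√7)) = {1/7, √11} × [5/81, 2⋅√7]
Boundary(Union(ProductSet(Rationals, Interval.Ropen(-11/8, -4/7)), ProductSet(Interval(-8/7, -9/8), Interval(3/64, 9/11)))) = Union(ProductSet({-8/7, -9/8}, Interval(3/64, 9/11)), ProductSet(Interval(-8/7, -9/8), {3/64, 9/11}), ProductSet(Reals, Interval(-11/8, -4/7)))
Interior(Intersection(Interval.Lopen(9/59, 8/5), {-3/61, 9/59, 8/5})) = EmptySet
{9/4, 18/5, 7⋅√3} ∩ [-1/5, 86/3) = {9/4, 18/5, 7⋅√3}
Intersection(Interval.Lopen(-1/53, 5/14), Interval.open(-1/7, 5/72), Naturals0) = Range(0, 1, 1)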